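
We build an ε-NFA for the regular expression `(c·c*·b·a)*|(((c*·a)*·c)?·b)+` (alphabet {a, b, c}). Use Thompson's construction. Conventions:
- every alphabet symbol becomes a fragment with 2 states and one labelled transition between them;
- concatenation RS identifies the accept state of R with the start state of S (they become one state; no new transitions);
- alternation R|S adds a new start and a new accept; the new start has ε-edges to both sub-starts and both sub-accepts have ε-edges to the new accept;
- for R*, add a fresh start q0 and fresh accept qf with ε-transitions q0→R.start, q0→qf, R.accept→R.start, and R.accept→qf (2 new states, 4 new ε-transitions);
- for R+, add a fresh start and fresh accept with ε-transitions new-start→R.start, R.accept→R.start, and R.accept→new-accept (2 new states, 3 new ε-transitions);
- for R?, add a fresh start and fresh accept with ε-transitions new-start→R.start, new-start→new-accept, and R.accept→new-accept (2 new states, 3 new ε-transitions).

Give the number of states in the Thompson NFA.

24

Recursing over subexpressions:
Each of the 8 symbol leaves contributes a 2-state fragment.
  c* = 4 states
  c·c*·b·a = 7 states
  (c·c*·b·a)* = 9 states
  c* = 4 states
  c*·a = 5 states
  (c*·a)* = 7 states
  (c*·a)*·c = 8 states
  ((c*·a)*·c)? = 10 states
  ((c*·a)*·c)?·b = 11 states
  (((c*·a)*·c)?·b)+ = 13 states
  (c·c*·b·a)*|(((c*·a)*·c)?·b)+ = 24 states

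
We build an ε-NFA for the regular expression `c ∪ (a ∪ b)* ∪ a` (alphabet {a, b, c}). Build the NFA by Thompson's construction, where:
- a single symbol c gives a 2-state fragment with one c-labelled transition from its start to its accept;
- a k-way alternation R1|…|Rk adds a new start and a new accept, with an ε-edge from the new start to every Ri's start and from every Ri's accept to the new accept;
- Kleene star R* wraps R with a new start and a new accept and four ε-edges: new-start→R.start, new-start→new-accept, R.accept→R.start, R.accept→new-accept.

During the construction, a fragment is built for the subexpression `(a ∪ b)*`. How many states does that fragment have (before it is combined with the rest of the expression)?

8

Fragment for `(a ∪ b)*`:
Each of the 2 symbol leaves contributes a 2-state fragment.
  a ∪ b = 6 states
  (a ∪ b)* = 8 states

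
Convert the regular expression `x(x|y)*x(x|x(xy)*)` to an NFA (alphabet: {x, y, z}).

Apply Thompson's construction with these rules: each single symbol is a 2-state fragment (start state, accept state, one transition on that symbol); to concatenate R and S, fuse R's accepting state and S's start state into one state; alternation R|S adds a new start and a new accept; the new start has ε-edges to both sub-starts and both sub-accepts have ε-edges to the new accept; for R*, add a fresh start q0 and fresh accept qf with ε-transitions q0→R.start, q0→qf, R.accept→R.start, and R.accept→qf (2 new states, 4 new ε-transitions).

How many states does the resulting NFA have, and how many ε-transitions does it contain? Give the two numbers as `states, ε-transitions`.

19, 16

Recursing over subexpressions:
Each of the 8 symbol leaves contributes 2 states and 0 ε-transitions.
  x|y → 6 states, 4 ε-transitions
  (x|y)* → 8 states, 8 ε-transitions
  xy → 3 states, 0 ε-transitions
  (xy)* → 5 states, 4 ε-transitions
  x(xy)* → 6 states, 4 ε-transitions
  x|x(xy)* → 10 states, 8 ε-transitions
  x(x|y)*x(x|x(xy)*) → 19 states, 16 ε-transitions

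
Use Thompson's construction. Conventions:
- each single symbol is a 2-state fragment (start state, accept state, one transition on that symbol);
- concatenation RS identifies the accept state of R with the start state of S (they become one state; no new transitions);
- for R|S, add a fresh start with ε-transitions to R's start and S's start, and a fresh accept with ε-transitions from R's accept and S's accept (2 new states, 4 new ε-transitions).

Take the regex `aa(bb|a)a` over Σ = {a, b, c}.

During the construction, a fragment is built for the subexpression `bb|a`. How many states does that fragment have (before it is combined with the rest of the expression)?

Fragment for `bb|a`:
Each of the 3 symbol leaves contributes a 2-state fragment.
  bb : 3 states
  bb|a : 7 states

7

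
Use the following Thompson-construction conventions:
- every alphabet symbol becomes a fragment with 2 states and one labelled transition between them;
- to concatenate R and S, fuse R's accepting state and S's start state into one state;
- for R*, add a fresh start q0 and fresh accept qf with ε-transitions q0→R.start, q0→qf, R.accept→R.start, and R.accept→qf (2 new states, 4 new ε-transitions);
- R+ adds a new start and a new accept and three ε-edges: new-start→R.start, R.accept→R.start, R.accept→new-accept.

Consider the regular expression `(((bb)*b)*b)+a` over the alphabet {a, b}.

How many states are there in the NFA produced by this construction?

12

By structural recursion:
Each of the 5 symbol leaves contributes a 2-state fragment.
  bb = 3 states
  (bb)* = 5 states
  (bb)*b = 6 states
  ((bb)*b)* = 8 states
  ((bb)*b)*b = 9 states
  (((bb)*b)*b)+ = 11 states
  (((bb)*b)*b)+a = 12 states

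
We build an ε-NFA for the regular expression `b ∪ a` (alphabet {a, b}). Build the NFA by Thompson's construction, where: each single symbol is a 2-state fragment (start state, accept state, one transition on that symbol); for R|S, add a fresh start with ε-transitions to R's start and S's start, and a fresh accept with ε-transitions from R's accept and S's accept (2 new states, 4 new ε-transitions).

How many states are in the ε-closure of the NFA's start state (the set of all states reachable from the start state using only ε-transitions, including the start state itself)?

3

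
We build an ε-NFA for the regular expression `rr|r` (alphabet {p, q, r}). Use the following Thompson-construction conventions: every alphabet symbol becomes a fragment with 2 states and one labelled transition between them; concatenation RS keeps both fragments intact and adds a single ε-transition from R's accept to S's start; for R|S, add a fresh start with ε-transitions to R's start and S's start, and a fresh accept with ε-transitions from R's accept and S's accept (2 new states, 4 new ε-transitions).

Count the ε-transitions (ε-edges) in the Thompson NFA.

5

By structural recursion:
Each of the 3 symbol leaves contributes 0 ε-transitions.
  rr → 1 ε-transition
  rr|r → 5 ε-transitions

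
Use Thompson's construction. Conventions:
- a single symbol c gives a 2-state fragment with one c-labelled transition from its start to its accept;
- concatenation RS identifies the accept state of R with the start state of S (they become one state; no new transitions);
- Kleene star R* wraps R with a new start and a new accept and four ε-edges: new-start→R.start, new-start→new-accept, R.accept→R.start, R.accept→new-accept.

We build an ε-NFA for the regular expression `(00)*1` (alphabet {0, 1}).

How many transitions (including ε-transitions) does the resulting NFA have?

Recursing over subexpressions:
Each of the 3 symbol leaves contributes 1 transition (1 symbol, 0 ε).
  00 — 2 transitions (2 symbol, 0 ε)
  (00)* — 6 transitions (2 symbol, 4 ε)
  (00)*1 — 7 transitions (3 symbol, 4 ε)

7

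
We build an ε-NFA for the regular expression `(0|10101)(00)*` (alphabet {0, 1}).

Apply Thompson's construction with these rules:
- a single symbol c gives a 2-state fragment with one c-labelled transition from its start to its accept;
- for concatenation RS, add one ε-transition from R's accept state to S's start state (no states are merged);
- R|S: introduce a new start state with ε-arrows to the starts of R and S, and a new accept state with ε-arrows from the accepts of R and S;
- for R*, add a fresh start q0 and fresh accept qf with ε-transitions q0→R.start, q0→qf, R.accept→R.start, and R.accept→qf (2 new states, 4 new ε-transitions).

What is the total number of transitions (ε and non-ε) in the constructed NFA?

22

Bottom-up over the parse tree:
Each of the 8 symbol leaves contributes 1 transition (1 symbol, 0 ε).
  10101 = 9 transitions (5 symbol, 4 ε)
  0|10101 = 14 transitions (6 symbol, 8 ε)
  00 = 3 transitions (2 symbol, 1 ε)
  (00)* = 7 transitions (2 symbol, 5 ε)
  (0|10101)(00)* = 22 transitions (8 symbol, 14 ε)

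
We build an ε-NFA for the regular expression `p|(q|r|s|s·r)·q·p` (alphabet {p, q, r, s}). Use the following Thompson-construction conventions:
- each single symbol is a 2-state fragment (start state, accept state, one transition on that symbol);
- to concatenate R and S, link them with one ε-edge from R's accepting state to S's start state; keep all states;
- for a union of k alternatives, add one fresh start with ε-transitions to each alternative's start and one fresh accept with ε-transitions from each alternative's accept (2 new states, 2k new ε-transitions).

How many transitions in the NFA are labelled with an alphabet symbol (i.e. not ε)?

Recursing over subexpressions:
Each of the 8 symbol leaves contributes exactly 1 symbol transition.
  s·r — 2 symbol transitions
  q|r|s|s·r — 5 symbol transitions
  (q|r|s|s·r)·q·p — 7 symbol transitions
  p|(q|r|s|s·r)·q·p — 8 symbol transitions

8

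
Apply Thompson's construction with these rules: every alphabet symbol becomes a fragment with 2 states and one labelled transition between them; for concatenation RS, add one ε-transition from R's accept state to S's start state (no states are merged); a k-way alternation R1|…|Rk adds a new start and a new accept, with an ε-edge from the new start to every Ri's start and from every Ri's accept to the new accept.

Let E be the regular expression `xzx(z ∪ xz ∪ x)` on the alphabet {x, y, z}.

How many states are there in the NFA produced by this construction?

16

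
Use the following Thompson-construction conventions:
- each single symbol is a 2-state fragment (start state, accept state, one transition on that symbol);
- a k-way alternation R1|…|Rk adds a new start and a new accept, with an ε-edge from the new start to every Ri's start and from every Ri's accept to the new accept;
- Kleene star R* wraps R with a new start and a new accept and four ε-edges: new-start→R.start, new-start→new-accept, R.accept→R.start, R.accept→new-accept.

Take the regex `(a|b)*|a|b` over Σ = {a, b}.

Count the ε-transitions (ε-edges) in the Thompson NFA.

14

Bottom-up over the parse tree:
Each of the 4 symbol leaves contributes 0 ε-transitions.
  a|b → 4 ε-transitions
  (a|b)* → 8 ε-transitions
  (a|b)*|a|b → 14 ε-transitions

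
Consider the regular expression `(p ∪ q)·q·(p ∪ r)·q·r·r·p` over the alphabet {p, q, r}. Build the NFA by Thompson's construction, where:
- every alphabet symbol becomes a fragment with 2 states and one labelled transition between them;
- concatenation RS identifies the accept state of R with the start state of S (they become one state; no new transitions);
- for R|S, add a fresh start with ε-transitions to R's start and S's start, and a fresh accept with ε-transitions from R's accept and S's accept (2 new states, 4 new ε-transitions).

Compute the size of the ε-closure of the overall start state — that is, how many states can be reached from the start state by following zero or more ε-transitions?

Work bottom-up. For each fragment F, track |ε-closure(F.start)| and whether F's accept lies in that closure (i.e. whether F accepts ε). A single-symbol fragment has closure size 1 and does not accept ε.
  p ∪ q → |ε-closure| = 1 + 1 + 1 = 3 (the new accept is not ε-reachable since no branch accepts ε)
  p ∪ r → |ε-closure| = 1 + 1 + 1 = 3 (the new accept is not ε-reachable since no branch accepts ε)
  (p ∪ q)·q·(p ∪ r)·q·r·r·p → |ε-closure| equals the left operand's closure size = 3 (its accept is not ε-reachable, so the closure stops there)

3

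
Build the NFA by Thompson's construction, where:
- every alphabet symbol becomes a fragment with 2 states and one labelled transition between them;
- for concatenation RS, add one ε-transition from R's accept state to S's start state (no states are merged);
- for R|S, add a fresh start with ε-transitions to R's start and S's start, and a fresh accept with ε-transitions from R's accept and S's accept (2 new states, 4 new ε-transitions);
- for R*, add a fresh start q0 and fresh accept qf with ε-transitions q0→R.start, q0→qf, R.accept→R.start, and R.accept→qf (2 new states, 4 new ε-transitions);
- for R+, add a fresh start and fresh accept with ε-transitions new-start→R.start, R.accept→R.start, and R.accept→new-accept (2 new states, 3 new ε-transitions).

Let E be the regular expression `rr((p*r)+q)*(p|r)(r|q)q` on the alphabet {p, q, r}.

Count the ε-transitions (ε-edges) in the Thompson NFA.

26

Bottom-up over the parse tree:
Each of the 10 symbol leaves contributes 0 ε-transitions.
  p* → 4 ε-transitions
  p*r → 5 ε-transitions
  (p*r)+ → 8 ε-transitions
  (p*r)+q → 9 ε-transitions
  ((p*r)+q)* → 13 ε-transitions
  p|r → 4 ε-transitions
  r|q → 4 ε-transitions
  rr((p*r)+q)*(p|r)(r|q)q → 26 ε-transitions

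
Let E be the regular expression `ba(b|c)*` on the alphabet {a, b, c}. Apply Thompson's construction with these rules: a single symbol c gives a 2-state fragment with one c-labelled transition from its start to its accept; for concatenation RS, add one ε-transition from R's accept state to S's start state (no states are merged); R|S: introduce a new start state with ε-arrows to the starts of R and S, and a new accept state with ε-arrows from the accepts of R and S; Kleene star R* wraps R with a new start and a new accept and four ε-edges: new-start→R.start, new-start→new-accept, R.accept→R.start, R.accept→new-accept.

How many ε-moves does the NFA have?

By structural recursion:
Each of the 4 symbol leaves contributes 0 ε-transitions.
  b|c → 4 ε-transitions
  (b|c)* → 8 ε-transitions
  ba(b|c)* → 10 ε-transitions

10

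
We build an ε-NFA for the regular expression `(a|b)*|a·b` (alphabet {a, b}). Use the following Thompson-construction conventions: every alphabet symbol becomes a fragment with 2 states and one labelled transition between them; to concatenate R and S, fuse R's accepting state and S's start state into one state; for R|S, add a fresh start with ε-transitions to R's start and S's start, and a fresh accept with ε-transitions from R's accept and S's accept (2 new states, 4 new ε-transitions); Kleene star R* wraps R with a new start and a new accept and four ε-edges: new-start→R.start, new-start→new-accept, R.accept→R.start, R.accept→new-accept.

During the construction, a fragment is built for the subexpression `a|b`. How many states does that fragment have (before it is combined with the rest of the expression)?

Fragment for `a|b`:
Each of the 2 symbol leaves contributes a 2-state fragment.
  a|b : 6 states

6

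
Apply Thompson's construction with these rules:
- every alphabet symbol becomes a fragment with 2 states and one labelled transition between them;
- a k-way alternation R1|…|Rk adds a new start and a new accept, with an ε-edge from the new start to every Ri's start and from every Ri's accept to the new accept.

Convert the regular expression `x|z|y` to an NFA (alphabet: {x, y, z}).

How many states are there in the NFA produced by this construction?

By structural recursion:
Each of the 3 symbol leaves contributes a 2-state fragment.
  x|z|y = 8 states

8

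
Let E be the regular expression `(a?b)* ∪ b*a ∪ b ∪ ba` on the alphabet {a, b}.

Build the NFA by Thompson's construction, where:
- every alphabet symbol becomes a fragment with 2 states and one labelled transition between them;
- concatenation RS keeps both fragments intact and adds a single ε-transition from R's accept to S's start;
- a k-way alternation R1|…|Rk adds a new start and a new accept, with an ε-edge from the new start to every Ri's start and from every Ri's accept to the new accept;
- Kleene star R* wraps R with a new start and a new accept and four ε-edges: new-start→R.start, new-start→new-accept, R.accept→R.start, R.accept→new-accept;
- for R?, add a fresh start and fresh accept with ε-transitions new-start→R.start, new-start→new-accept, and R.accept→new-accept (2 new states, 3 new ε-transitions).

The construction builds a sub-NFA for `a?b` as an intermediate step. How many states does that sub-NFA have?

6

Fragment for `a?b`:
Each of the 2 symbol leaves contributes a 2-state fragment.
  a? → 4 states
  a?b → 6 states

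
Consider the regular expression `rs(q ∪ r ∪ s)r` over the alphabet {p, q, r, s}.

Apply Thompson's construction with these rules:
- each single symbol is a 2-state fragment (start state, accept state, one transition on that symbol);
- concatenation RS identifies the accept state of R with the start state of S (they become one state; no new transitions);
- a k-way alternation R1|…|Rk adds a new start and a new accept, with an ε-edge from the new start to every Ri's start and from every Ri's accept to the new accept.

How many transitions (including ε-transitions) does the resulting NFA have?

Bottom-up over the parse tree:
Each of the 6 symbol leaves contributes 1 transition (1 symbol, 0 ε).
  q ∪ r ∪ s = 9 transitions (3 symbol, 6 ε)
  rs(q ∪ r ∪ s)r = 12 transitions (6 symbol, 6 ε)

12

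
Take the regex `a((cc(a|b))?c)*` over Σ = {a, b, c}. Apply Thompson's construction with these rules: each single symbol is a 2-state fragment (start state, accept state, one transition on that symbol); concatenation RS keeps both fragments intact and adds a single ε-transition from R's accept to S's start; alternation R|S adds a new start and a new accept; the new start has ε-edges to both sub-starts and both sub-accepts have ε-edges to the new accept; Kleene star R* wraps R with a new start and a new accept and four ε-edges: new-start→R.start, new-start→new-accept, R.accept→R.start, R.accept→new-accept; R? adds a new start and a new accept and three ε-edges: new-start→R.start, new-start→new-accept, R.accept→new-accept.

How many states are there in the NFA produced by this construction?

18

Bottom-up over the parse tree:
Each of the 6 symbol leaves contributes a 2-state fragment.
  a|b → 6 states
  cc(a|b) → 10 states
  (cc(a|b))? → 12 states
  (cc(a|b))?c → 14 states
  ((cc(a|b))?c)* → 16 states
  a((cc(a|b))?c)* → 18 states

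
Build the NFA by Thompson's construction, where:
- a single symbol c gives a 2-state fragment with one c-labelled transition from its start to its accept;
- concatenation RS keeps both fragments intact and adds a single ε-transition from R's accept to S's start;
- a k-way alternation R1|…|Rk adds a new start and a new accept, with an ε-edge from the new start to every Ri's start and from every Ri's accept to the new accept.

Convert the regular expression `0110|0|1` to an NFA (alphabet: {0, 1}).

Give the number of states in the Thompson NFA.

14

Building bottom-up:
Each of the 6 symbol leaves contributes a 2-state fragment.
  0110 : 8 states
  0110|0|1 : 14 states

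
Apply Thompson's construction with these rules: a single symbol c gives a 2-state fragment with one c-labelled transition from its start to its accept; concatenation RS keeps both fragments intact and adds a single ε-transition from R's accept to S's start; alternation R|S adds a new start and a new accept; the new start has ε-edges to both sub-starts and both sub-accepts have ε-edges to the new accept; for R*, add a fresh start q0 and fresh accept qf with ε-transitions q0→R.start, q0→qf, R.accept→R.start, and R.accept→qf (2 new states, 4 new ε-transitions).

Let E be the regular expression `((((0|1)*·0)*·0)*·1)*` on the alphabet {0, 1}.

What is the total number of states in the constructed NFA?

By structural recursion:
Each of the 5 symbol leaves contributes a 2-state fragment.
  0|1 = 6 states
  (0|1)* = 8 states
  (0|1)*·0 = 10 states
  ((0|1)*·0)* = 12 states
  ((0|1)*·0)*·0 = 14 states
  (((0|1)*·0)*·0)* = 16 states
  (((0|1)*·0)*·0)*·1 = 18 states
  ((((0|1)*·0)*·0)*·1)* = 20 states

20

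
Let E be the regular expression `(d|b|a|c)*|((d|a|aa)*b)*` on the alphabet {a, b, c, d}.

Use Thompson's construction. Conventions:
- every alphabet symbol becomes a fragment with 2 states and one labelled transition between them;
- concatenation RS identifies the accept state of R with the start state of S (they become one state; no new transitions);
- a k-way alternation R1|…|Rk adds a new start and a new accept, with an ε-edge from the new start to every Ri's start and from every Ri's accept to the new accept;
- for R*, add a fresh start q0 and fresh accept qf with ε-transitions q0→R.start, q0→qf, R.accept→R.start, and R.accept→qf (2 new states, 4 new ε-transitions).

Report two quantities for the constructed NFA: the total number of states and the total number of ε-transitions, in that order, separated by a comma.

Building bottom-up:
Each of the 9 symbol leaves contributes 2 states and 0 ε-transitions.
  d|b|a|c : 10 states, 8 ε-transitions
  (d|b|a|c)* : 12 states, 12 ε-transitions
  aa : 3 states, 0 ε-transitions
  d|a|aa : 9 states, 6 ε-transitions
  (d|a|aa)* : 11 states, 10 ε-transitions
  (d|a|aa)*b : 12 states, 10 ε-transitions
  ((d|a|aa)*b)* : 14 states, 14 ε-transitions
  (d|b|a|c)*|((d|a|aa)*b)* : 28 states, 30 ε-transitions

28, 30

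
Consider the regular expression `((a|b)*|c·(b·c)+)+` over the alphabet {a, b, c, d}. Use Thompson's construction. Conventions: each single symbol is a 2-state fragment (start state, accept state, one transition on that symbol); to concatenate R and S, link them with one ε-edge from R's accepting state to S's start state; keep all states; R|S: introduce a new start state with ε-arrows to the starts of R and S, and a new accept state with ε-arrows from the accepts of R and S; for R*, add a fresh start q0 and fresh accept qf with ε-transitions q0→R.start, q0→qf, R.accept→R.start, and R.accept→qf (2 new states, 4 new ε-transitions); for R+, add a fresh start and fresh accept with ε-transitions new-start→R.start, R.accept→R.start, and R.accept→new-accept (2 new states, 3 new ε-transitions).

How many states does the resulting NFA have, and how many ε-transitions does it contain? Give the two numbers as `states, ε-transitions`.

Per subexpression:
Each of the 5 symbol leaves contributes 2 states and 0 ε-transitions.
  a|b — 6 states, 4 ε-transitions
  (a|b)* — 8 states, 8 ε-transitions
  b·c — 4 states, 1 ε-transition
  (b·c)+ — 6 states, 4 ε-transitions
  c·(b·c)+ — 8 states, 5 ε-transitions
  (a|b)*|c·(b·c)+ — 18 states, 17 ε-transitions
  ((a|b)*|c·(b·c)+)+ — 20 states, 20 ε-transitions

20, 20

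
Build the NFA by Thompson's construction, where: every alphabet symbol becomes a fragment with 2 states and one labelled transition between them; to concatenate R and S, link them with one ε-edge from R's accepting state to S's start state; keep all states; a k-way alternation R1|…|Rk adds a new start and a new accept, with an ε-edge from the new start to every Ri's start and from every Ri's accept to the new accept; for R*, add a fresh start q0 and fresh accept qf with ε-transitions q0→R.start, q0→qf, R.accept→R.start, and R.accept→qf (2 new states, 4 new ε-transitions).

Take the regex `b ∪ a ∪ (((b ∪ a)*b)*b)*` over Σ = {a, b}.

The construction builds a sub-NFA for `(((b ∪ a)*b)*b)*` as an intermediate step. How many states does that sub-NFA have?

16

Fragment for `(((b ∪ a)*b)*b)*`:
Each of the 4 symbol leaves contributes a 2-state fragment.
  b ∪ a : 6 states
  (b ∪ a)* : 8 states
  (b ∪ a)*b : 10 states
  ((b ∪ a)*b)* : 12 states
  ((b ∪ a)*b)*b : 14 states
  (((b ∪ a)*b)*b)* : 16 states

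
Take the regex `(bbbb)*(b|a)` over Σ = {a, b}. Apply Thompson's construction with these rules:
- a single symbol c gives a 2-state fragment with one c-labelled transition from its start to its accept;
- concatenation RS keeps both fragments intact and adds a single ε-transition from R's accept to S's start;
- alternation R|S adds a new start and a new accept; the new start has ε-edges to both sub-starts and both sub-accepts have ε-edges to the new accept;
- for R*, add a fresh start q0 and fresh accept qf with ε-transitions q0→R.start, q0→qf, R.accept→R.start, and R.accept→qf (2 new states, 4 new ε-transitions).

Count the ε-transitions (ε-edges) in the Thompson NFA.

12

By structural recursion:
Each of the 6 symbol leaves contributes 0 ε-transitions.
  bbbb → 3 ε-transitions
  (bbbb)* → 7 ε-transitions
  b|a → 4 ε-transitions
  (bbbb)*(b|a) → 12 ε-transitions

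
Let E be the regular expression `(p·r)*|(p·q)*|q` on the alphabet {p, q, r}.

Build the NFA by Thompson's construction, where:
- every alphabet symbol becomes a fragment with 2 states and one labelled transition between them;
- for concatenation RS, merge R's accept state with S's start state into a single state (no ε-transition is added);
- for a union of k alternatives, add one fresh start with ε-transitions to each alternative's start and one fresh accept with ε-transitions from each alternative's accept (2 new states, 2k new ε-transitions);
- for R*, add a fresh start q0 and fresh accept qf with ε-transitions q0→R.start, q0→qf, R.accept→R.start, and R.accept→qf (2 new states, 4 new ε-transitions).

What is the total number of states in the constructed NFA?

14

Per subexpression:
Each of the 5 symbol leaves contributes a 2-state fragment.
  p·r → 3 states
  (p·r)* → 5 states
  p·q → 3 states
  (p·q)* → 5 states
  (p·r)*|(p·q)*|q → 14 states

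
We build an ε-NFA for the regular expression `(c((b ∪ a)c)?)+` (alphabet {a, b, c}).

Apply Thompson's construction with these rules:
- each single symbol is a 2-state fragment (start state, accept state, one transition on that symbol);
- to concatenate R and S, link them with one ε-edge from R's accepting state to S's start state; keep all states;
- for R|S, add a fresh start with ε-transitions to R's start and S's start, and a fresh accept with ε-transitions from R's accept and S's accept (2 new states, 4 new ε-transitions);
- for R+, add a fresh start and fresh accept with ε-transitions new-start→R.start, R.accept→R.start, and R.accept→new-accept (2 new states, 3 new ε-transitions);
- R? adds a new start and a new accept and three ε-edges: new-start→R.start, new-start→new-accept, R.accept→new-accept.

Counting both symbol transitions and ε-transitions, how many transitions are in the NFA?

Building bottom-up:
Each of the 4 symbol leaves contributes 1 transition (1 symbol, 0 ε).
  b ∪ a = 6 transitions (2 symbol, 4 ε)
  (b ∪ a)c = 8 transitions (3 symbol, 5 ε)
  ((b ∪ a)c)? = 11 transitions (3 symbol, 8 ε)
  c((b ∪ a)c)? = 13 transitions (4 symbol, 9 ε)
  (c((b ∪ a)c)?)+ = 16 transitions (4 symbol, 12 ε)

16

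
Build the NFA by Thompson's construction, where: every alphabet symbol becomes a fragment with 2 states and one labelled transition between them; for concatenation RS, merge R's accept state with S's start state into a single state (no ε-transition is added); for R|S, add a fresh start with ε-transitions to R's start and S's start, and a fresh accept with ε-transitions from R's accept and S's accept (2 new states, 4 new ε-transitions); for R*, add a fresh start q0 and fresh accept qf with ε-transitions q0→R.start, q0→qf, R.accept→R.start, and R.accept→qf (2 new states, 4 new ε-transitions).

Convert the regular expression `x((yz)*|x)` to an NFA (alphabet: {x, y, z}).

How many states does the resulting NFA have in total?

Recursing over subexpressions:
Each of the 4 symbol leaves contributes a 2-state fragment.
  yz — 3 states
  (yz)* — 5 states
  (yz)*|x — 9 states
  x((yz)*|x) — 10 states

10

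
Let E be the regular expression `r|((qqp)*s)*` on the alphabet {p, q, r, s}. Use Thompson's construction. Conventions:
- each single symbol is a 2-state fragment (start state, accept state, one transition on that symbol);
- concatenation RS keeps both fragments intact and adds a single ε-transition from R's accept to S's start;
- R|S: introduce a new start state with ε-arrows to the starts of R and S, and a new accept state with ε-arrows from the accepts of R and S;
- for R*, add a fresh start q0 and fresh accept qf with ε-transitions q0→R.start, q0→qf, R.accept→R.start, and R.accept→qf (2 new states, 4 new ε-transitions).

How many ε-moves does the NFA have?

15

Bottom-up over the parse tree:
Each of the 5 symbol leaves contributes 0 ε-transitions.
  qqp = 2 ε-transitions
  (qqp)* = 6 ε-transitions
  (qqp)*s = 7 ε-transitions
  ((qqp)*s)* = 11 ε-transitions
  r|((qqp)*s)* = 15 ε-transitions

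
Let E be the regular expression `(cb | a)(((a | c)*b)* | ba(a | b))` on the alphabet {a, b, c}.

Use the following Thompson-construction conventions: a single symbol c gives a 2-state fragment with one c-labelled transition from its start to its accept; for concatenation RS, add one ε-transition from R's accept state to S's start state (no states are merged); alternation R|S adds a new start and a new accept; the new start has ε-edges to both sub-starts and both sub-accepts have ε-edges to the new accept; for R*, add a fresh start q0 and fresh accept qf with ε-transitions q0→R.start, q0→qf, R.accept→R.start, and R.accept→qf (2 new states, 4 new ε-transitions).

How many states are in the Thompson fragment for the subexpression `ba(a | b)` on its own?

Fragment for `ba(a | b)`:
Each of the 4 symbol leaves contributes a 2-state fragment.
  a | b : 6 states
  ba(a | b) : 10 states

10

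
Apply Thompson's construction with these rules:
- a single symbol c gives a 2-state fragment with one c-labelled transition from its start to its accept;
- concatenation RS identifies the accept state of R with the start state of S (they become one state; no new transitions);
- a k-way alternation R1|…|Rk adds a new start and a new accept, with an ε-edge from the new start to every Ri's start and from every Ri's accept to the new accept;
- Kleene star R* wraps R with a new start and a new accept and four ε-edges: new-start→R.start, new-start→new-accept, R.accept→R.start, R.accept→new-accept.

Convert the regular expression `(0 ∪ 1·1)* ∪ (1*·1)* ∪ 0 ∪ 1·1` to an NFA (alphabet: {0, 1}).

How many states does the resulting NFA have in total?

Bottom-up over the parse tree:
Each of the 8 symbol leaves contributes a 2-state fragment.
  1·1 — 3 states
  0 ∪ 1·1 — 7 states
  (0 ∪ 1·1)* — 9 states
  1* — 4 states
  1*·1 — 5 states
  (1*·1)* — 7 states
  1·1 — 3 states
  (0 ∪ 1·1)* ∪ (1*·1)* ∪ 0 ∪ 1·1 — 23 states

23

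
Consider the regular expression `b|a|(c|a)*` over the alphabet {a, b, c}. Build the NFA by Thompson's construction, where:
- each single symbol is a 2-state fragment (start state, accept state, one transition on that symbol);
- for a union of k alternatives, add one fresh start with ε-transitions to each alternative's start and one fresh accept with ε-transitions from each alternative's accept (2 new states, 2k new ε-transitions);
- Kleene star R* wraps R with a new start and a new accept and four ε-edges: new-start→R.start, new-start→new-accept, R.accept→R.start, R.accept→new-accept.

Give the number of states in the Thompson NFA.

Recursing over subexpressions:
Each of the 4 symbol leaves contributes a 2-state fragment.
  c|a — 6 states
  (c|a)* — 8 states
  b|a|(c|a)* — 14 states

14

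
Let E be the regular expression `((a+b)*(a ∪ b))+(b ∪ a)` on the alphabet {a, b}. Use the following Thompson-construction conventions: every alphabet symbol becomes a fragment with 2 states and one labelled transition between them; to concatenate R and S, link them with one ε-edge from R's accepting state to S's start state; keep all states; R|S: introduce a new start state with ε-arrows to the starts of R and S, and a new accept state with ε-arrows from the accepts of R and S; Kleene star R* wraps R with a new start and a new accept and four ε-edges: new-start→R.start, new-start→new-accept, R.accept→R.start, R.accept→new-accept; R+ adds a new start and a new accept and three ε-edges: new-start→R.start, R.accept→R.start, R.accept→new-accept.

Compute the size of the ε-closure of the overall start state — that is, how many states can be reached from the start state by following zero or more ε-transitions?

Compute the ε-closure size of each fragment's start state recursively; a symbol fragment's start has no outgoing ε-edge, so its closure is just itself (size 1).
  a+ : C = 1 + 1 = 2 (the body doesn't accept ε, so the new accept is not reached)
  a+b : same as the first factor's closure: C = 2
  (a+b)* : the star's fresh start ε-reaches both the body's start and the fresh accept: C = 2 + 2 = 4
  a ∪ b : new start ε-reaches every alternative's start; none of them accept ε, so the new accept is not reached: C = 1 + 1 + 1 = 3
  (a+b)*(a ∪ b) : the left operand accepts ε, so the closure extends into the next operand (via the concat ε-link); C = 4 + 3 = 7
  ((a+b)*(a ∪ b))+ : C = 1 + 7 = 8 (the body doesn't accept ε, so the new accept is not reached)
  b ∪ a : C = 1 + 1 + 1 = 3 (the new accept is not ε-reachable since no branch accepts ε)
  ((a+b)*(a ∪ b))+(b ∪ a) : same as the first factor's closure: C = 8

8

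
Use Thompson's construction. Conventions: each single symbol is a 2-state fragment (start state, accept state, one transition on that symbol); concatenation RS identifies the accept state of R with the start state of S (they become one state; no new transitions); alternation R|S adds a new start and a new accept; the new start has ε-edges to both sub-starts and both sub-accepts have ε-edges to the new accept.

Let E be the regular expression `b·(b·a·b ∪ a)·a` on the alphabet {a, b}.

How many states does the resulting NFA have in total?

Recursing over subexpressions:
Each of the 6 symbol leaves contributes a 2-state fragment.
  b·a·b = 4 states
  b·a·b ∪ a = 8 states
  b·(b·a·b ∪ a)·a = 10 states

10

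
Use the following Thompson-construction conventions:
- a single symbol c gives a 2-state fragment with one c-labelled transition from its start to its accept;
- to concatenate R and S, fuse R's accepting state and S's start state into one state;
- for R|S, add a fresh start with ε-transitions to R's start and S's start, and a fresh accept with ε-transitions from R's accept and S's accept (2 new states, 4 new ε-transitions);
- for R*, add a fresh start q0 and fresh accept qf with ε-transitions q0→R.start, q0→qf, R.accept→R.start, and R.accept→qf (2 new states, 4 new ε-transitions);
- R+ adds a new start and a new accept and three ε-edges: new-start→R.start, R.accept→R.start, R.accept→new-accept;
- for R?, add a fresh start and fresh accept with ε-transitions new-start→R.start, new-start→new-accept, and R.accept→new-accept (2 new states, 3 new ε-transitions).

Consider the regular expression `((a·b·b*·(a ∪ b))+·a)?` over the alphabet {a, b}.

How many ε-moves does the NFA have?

Building bottom-up:
Each of the 6 symbol leaves contributes 0 ε-transitions.
  b* — 4 ε-transitions
  a ∪ b — 4 ε-transitions
  a·b·b*·(a ∪ b) — 8 ε-transitions
  (a·b·b*·(a ∪ b))+ — 11 ε-transitions
  (a·b·b*·(a ∪ b))+·a — 11 ε-transitions
  ((a·b·b*·(a ∪ b))+·a)? — 14 ε-transitions

14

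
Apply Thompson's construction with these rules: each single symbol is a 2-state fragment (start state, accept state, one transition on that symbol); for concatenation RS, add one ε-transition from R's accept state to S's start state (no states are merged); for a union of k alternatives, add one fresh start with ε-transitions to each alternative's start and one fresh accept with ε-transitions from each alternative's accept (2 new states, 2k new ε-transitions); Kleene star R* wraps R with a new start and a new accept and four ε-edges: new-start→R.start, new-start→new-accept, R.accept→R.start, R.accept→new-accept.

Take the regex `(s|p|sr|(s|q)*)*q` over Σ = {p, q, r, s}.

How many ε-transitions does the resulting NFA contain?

22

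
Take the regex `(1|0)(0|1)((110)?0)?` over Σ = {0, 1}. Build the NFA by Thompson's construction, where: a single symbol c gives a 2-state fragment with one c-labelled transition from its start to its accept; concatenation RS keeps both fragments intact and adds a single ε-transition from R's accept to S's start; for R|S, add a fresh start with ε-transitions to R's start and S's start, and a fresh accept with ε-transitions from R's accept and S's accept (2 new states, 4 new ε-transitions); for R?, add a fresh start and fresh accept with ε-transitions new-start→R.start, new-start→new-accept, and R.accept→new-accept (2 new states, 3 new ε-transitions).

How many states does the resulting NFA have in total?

24

Per subexpression:
Each of the 8 symbol leaves contributes a 2-state fragment.
  1|0 → 6 states
  0|1 → 6 states
  110 → 6 states
  (110)? → 8 states
  (110)?0 → 10 states
  ((110)?0)? → 12 states
  (1|0)(0|1)((110)?0)? → 24 states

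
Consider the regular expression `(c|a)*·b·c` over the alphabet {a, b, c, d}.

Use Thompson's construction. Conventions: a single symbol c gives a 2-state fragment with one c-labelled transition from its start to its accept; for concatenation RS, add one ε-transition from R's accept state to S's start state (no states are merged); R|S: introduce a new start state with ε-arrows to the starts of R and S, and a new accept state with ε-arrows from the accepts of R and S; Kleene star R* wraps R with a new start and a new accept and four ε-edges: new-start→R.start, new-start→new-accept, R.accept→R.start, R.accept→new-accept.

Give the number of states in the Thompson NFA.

12

Recursing over subexpressions:
Each of the 4 symbol leaves contributes a 2-state fragment.
  c|a : 6 states
  (c|a)* : 8 states
  (c|a)*·b·c : 12 states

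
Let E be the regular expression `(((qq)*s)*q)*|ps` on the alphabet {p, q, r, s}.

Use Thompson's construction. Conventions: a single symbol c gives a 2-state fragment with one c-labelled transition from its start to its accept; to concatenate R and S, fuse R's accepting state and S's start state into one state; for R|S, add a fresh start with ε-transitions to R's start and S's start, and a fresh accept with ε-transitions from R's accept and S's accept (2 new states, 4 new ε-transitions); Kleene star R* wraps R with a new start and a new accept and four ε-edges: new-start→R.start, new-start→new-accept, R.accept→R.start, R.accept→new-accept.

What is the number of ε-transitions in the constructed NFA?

16

Recursing over subexpressions:
Each of the 6 symbol leaves contributes 0 ε-transitions.
  qq : 0 ε-transitions
  (qq)* : 4 ε-transitions
  (qq)*s : 4 ε-transitions
  ((qq)*s)* : 8 ε-transitions
  ((qq)*s)*q : 8 ε-transitions
  (((qq)*s)*q)* : 12 ε-transitions
  ps : 0 ε-transitions
  (((qq)*s)*q)*|ps : 16 ε-transitions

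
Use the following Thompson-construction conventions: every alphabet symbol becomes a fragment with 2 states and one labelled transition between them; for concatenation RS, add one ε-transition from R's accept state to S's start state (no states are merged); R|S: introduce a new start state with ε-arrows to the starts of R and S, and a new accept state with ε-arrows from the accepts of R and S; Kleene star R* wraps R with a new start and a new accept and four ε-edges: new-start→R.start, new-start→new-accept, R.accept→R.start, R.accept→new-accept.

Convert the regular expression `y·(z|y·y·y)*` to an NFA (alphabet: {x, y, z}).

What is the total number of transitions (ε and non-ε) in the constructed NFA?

By structural recursion:
Each of the 5 symbol leaves contributes 1 transition (1 symbol, 0 ε).
  y·y·y → 5 transitions (3 symbol, 2 ε)
  z|y·y·y → 10 transitions (4 symbol, 6 ε)
  (z|y·y·y)* → 14 transitions (4 symbol, 10 ε)
  y·(z|y·y·y)* → 16 transitions (5 symbol, 11 ε)

16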